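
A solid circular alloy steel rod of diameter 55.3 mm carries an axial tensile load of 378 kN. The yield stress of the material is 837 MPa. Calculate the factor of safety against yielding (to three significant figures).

n = 5.32

A = πd²/4 = 2402 mm².
σ = F/A = 378000/2402 = 157.4 MPa.
n = 837/157.4 = 5.318.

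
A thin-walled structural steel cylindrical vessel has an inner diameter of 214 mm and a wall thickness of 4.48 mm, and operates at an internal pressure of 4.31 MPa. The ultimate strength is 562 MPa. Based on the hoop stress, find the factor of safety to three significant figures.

σ_h = pD/(2t) = 4.31×214/(2×4.48) = 102.9 MPa.
n = 562/102.9 = 5.460.

n = 5.46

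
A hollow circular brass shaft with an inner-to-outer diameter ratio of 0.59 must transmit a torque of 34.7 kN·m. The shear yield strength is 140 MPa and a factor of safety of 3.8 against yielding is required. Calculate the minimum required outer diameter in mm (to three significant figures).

τ_allow = 140/3.8 = 36.84 MPa.
For a hollow shaft τ = 16T/[πd_o³(1−k⁴)] with k = 0.59, so 1−k⁴ = 0.8788.
d_o³ = 16T/[π τ_allow (1−k⁴)] = 16×3.4700×10^7/(π×36.84×0.8788) = 5.458×10^6 mm³.
d_o = 176.1 mm.

d_o = 176 mm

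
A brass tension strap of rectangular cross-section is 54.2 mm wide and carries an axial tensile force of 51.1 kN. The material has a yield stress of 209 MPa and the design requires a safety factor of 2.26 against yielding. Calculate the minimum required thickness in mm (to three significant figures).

t = 10.2 mm

σ_allow = 209/2.26 = 92.48 MPa.
Required area A = F/σ_allow = 51100/92.48 = 552.6 mm².
t = A/w = 552.6/54.2 = 10.19 mm.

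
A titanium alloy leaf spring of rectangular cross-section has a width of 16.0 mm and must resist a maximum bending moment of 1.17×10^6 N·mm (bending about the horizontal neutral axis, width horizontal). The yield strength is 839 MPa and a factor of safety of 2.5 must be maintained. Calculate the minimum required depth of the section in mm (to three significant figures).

σ_allow = 839/2.5 = 335.6 MPa.
For a rectangular section σ = 6M/(bh²), so h² = 6M/(b σ_allow) = 6×1170000/(16.0×335.6) = 1307 mm².
h = 36.16 mm.

h = 36.2 mm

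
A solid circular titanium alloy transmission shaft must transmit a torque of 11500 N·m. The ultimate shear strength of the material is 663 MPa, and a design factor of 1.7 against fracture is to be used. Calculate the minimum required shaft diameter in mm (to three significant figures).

d = 53.2 mm

Allowable shear stress τ_allow = 663/1.7 = 390.0 MPa.
For a solid shaft τ = 16T/(πd³), so d³ = 16T/(π τ_allow) = 16×1.1500×10^7/(π×390.0) = 150200 mm³.
d = (150200)^(1/3) = 53.15 mm.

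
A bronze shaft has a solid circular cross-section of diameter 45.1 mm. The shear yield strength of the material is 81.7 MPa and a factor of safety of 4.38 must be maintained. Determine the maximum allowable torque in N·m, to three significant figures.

T_allow = 336 N·m

τ_allow = 81.7/4.38 = 18.65 MPa.
For a solid shaft T_allow = τ_allow·πd³/16; πd³/16 = π×45.1³/16 = 18010 mm³.
T_allow = 18.65×18010 = 336000 N·mm = 336.0 N·m.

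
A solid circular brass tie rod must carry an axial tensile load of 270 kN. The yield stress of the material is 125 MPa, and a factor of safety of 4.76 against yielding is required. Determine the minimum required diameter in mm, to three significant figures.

Allowable stress σ_allow = 125/4.76 = 26.26 MPa.
Required area A = F/σ_allow = 270000/26.26 = 10280 mm².
A = πd²/4 → d = √(4A/π) = 114.4 mm.

d = 114 mm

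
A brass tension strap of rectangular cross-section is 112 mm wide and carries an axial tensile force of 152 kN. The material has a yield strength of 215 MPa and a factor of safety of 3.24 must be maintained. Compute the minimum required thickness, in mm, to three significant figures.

t = 20.5 mm

σ_allow = 215/3.24 = 66.36 MPa.
Required area A = F/σ_allow = 152000/66.36 = 2291 mm².
t = A/w = 2291/112 = 20.45 mm.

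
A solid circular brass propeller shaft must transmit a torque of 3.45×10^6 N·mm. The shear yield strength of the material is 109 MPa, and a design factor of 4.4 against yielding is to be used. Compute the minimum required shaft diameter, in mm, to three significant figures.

d = 89.2 mm

Allowable shear stress τ_allow = 109/4.4 = 24.77 MPa.
For a solid shaft τ = 16T/(πd³), so d³ = 16T/(π τ_allow) = 16×3450000/(π×24.77) = 709300 mm³.
d = (709300)^(1/3) = 89.18 mm.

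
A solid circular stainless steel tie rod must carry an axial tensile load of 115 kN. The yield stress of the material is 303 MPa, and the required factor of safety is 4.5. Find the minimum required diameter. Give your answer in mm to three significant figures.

Allowable stress σ_allow = 303/4.5 = 67.33 MPa.
Required area A = F/σ_allow = 115000/67.33 = 1708 mm².
A = πd²/4 → d = √(4A/π) = 46.63 mm.

d = 46.6 mm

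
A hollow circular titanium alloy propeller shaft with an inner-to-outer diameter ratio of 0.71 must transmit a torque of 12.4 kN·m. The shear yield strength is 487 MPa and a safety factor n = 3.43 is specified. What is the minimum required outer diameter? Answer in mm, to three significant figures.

d_o = 84.2 mm

τ_allow = 487/3.43 = 142.0 MPa.
For a hollow shaft τ = 16T/[πd_o³(1−k⁴)] with k = 0.71, so 1−k⁴ = 0.7459.
d_o³ = 16T/[π τ_allow (1−k⁴)] = 16×1.2400×10^7/(π×142.0×0.7459) = 596300 mm³.
d_o = 84.17 mm.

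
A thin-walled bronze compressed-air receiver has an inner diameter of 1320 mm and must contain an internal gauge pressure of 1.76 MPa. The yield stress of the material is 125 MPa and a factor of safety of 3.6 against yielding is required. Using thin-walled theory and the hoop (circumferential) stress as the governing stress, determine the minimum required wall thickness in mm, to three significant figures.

t = 33.5 mm

σ_allow = 125/3.6 = 34.72 MPa.
Hoop stress σ_h = pD/(2t), so t = pD/(2σ_allow) = 1.76×1320/(2×34.72) = 33.45 mm.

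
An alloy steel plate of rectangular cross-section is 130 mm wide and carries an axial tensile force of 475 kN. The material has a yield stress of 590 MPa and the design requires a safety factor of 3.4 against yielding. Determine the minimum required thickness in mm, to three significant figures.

σ_allow = 590/3.4 = 173.5 MPa.
Required area A = F/σ_allow = 475000/173.5 = 2737 mm².
t = A/w = 2737/130 = 21.06 mm.

t = 21.1 mm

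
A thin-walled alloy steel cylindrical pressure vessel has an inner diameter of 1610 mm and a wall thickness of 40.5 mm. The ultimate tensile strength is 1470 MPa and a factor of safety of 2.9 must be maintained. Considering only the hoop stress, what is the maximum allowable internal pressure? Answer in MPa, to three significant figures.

p_allow = 25.5 MPa

σ_allow = 1470/2.9 = 506.9 MPa.
σ_h = pD/(2t) → p_allow = 2σ_allow t/D = 2×506.9×40.5/1610 = 25.50 MPa.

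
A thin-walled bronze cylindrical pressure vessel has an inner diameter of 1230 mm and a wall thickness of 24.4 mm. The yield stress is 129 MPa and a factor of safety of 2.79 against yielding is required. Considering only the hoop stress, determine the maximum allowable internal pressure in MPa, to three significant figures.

σ_allow = 129/2.79 = 46.24 MPa.
σ_h = pD/(2t) → p_allow = 2σ_allow t/D = 2×46.24×24.4/1230 = 1.834 MPa.

p_allow = 1.83 MPa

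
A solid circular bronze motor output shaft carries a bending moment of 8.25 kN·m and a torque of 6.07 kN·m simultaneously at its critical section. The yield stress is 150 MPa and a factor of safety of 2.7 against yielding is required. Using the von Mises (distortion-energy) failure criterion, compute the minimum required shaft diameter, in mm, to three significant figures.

d = 121 mm

σ_allow = σ_y/n = 150/2.7 = 55.56 MPa.
For a solid shaft σ_b = 32M/(πd³) and τ = 16T/(πd³), so the von Mises stress is σ' = (16/πd³)·√(4M²+3T²).
√(4M²+3T²) = √(4×(8.250×10^6)² + 3×(6.070×10^6)²) = 1.956×10^7 N·mm.
d³ = 16×1.956×10^7/(π×55.56) = 1.794×10^6 mm³.
d = 121.5 mm.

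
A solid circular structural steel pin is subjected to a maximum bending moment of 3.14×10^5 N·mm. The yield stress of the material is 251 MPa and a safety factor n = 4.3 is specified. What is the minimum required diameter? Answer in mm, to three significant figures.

d = 38.0 mm

σ_allow = 251/4.3 = 58.37 MPa.
For a solid circular section σ = 32M/(πd³), so d³ = 32M/(π σ_allow) = 32×314000/(π×58.37) = 54790 mm³.
d = 37.98 mm.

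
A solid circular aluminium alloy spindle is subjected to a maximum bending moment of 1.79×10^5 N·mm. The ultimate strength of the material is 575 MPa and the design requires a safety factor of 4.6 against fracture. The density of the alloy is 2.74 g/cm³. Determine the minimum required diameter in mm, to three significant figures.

σ_allow = 575/4.6 = 125.0 MPa.
For a solid circular section σ = 32M/(πd³), so d³ = 32M/(π σ_allow) = 32×179000/(π×125.0) = 14590 mm³.
d = 24.43 mm.

d = 24.4 mm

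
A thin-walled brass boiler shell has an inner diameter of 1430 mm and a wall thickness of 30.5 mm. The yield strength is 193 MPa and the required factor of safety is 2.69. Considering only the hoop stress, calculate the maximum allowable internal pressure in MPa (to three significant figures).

σ_allow = 193/2.69 = 71.75 MPa.
σ_h = pD/(2t) → p_allow = 2σ_allow t/D = 2×71.75×30.5/1430 = 3.061 MPa.

p_allow = 3.06 MPa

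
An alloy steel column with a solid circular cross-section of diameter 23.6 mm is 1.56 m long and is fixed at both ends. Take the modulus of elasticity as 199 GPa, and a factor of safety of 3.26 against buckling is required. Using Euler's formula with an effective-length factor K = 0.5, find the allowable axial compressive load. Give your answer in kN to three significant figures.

P_allow = 15.1 kN

I = πd⁴/64 = π×23.6⁴/64 = 15230 mm⁴.
Effective length L_e = KL = 0.5×1.56 m = 780.0 mm.
Euler critical load P_cr = π²EI/L_e² = π²×199000×15230/780.0² = 49160 N.
P_allow = P_cr/n = 49160/3.26 = 15080 N.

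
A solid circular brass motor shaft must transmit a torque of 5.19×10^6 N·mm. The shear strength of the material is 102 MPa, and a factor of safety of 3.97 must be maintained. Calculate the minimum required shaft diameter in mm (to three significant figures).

d = 101 mm

Allowable shear stress τ_allow = 102/3.97 = 25.69 MPa.
For a solid shaft τ = 16T/(πd³), so d³ = 16T/(π τ_allow) = 16×5190000/(π×25.69) = 1.029×10^6 mm³.
d = (1.029×10^6)^(1/3) = 101.0 mm.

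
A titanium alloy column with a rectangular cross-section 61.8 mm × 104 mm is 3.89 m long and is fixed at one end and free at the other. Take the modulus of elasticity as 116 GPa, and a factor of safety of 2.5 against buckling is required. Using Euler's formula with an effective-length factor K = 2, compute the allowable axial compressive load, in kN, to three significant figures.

P_allow = 15.5 kN

Buckling occurs about the weak axis: I_min = h·b³/12 = 104×61.8³/12 = 2.046×10^6 mm⁴ (b = 61.8 mm is the smaller dimension).
Effective length L_e = KL = 2×3.89 m = 7780 mm.
Euler critical load P_cr = π²EI/L_e² = π²×116000×2.046×10^6/7780² = 38690 N.
P_allow = P_cr/n = 38690/2.5 = 15480 N.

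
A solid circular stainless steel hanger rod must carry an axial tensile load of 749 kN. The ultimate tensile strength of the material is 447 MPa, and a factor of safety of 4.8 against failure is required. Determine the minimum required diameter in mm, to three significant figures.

d = 101 mm

Allowable stress σ_allow = 447/4.8 = 93.12 MPa.
Required area A = F/σ_allow = 749000/93.12 = 8043 mm².
A = πd²/4 → d = √(4A/π) = 101.2 mm.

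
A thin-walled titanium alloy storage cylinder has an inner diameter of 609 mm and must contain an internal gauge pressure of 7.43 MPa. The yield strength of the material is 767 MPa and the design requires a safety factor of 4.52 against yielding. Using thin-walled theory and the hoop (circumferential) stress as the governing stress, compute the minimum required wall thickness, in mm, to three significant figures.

t = 13.3 mm

σ_allow = 767/4.52 = 169.7 MPa.
Hoop stress σ_h = pD/(2t), so t = pD/(2σ_allow) = 7.43×609/(2×169.7) = 13.33 mm.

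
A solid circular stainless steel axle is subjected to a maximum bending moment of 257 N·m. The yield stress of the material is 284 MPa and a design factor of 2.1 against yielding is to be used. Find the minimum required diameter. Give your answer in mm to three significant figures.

σ_allow = 284/2.1 = 135.2 MPa.
For a solid circular section σ = 32M/(πd³), so d³ = 32M/(π σ_allow) = 32×257000/(π×135.2) = 19360 mm³.
d = 26.85 mm.

d = 26.9 mm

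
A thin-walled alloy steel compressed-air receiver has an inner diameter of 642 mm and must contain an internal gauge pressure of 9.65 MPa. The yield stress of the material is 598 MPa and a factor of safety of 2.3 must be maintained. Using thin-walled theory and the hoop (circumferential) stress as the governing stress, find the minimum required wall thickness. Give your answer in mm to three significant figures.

t = 11.9 mm

σ_allow = 598/2.3 = 260.0 MPa.
Hoop stress σ_h = pD/(2t), so t = pD/(2σ_allow) = 9.65×642/(2×260.0) = 11.91 mm.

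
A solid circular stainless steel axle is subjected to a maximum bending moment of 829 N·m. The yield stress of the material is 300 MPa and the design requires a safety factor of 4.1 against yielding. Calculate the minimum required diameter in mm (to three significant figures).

d = 48.7 mm

σ_allow = 300/4.1 = 73.17 MPa.
For a solid circular section σ = 32M/(πd³), so d³ = 32M/(π σ_allow) = 32×829000/(π×73.17) = 115400 mm³.
d = 48.69 mm.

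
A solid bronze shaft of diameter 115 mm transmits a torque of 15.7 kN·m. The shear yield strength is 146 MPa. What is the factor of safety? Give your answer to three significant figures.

n = 2.78

τ = 16T/(πd³) = 16×1.5700×10^7/(π×115³) = 52.57 MPa.
n = τ_limit/τ = 146/52.57 = 2.777.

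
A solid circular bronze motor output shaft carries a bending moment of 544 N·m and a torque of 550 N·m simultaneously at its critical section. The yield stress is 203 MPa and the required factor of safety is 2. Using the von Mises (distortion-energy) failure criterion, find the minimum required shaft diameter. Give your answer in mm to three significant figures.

d = 41.7 mm

σ_allow = σ_y/n = 203/2 = 101.5 MPa.
For a solid shaft σ_b = 32M/(πd³) and τ = 16T/(πd³), so the von Mises stress is σ' = (16/πd³)·√(4M²+3T²).
√(4M²+3T²) = √(4×(544000)² + 3×(550000)²) = 1.446×10^6 N·mm.
d³ = 16×1.446×10^6/(π×101.5) = 72560 mm³.
d = 41.71 mm.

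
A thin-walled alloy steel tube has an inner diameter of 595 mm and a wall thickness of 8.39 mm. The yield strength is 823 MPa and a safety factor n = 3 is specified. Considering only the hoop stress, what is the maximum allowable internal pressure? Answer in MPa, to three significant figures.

p_allow = 7.74 MPa

σ_allow = 823/3 = 274.3 MPa.
σ_h = pD/(2t) → p_allow = 2σ_allow t/D = 2×274.3×8.39/595 = 7.737 MPa.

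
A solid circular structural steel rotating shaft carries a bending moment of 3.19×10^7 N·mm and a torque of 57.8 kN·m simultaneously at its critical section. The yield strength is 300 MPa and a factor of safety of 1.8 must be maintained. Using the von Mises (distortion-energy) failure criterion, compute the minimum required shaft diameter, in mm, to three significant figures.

d = 154 mm

σ_allow = σ_y/n = 300/1.8 = 166.7 MPa.
For a solid shaft σ_b = 32M/(πd³) and τ = 16T/(πd³), so the von Mises stress is σ' = (16/πd³)·√(4M²+3T²).
√(4M²+3T²) = √(4×(3.190×10^7)² + 3×(5.780×10^7)²) = 1.187×10^8 N·mm.
d³ = 16×1.187×10^8/(π×166.7) = 3.628×10^6 mm³.
d = 153.7 mm.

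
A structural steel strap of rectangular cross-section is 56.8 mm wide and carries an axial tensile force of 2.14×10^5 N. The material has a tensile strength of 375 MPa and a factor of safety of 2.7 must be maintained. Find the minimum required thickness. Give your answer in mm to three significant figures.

t = 27.1 mm

σ_allow = 375/2.7 = 138.9 MPa.
Required area A = F/σ_allow = 214000/138.9 = 1541 mm².
t = A/w = 1541/56.8 = 27.13 mm.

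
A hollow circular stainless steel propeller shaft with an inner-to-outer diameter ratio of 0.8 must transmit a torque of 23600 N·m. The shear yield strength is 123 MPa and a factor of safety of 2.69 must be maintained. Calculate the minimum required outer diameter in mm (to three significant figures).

d_o = 165 mm

τ_allow = 123/2.69 = 45.72 MPa.
For a hollow shaft τ = 16T/[πd_o³(1−k⁴)] with k = 0.8, so 1−k⁴ = 0.5904.
d_o³ = 16T/[π τ_allow (1−k⁴)] = 16×2.3600×10^7/(π×45.72×0.5904) = 4.452×10^6 mm³.
d_o = 164.5 mm.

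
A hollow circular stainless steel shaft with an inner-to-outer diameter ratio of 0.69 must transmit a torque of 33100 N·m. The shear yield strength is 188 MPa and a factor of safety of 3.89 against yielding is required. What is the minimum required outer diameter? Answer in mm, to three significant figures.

τ_allow = 188/3.89 = 48.33 MPa.
For a hollow shaft τ = 16T/[πd_o³(1−k⁴)] with k = 0.69, so 1−k⁴ = 0.7733.
d_o³ = 16T/[π τ_allow (1−k⁴)] = 16×3.3100×10^7/(π×48.33×0.7733) = 4.511×10^6 mm³.
d_o = 165.2 mm.

d_o = 165 mm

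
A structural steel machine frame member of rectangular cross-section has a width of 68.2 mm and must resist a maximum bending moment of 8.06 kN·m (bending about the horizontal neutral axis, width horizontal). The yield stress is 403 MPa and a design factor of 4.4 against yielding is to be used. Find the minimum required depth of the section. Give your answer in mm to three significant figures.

h = 88.0 mm

σ_allow = 403/4.4 = 91.59 MPa.
For a rectangular section σ = 6M/(bh²), so h² = 6M/(b σ_allow) = 6×8060000/(68.2×91.59) = 7742 mm².
h = 87.99 mm.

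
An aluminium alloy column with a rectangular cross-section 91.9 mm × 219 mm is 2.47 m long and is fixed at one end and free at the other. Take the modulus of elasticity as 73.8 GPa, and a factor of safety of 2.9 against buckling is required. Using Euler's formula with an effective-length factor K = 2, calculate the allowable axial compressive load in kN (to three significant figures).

Buckling occurs about the weak axis: I_min = h·b³/12 = 219×91.9³/12 = 1.416×10^7 mm⁴ (b = 91.9 mm is the smaller dimension).
Effective length L_e = KL = 2×2.47 m = 4940 mm.
Euler critical load P_cr = π²EI/L_e² = π²×73800×1.416×10^7/4940² = 422800 N.
P_allow = P_cr/n = 422800/2.9 = 145800 N.

P_allow = 146 kN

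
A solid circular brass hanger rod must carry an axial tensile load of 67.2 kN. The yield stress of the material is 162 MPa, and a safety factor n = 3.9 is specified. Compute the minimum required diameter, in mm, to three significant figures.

d = 45.4 mm

Allowable stress σ_allow = 162/3.9 = 41.54 MPa.
Required area A = F/σ_allow = 67200/41.54 = 1618 mm².
A = πd²/4 → d = √(4A/π) = 45.39 mm.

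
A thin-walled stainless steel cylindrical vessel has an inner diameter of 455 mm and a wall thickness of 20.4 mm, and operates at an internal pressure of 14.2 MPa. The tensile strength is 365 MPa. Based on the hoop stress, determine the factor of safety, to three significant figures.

n = 2.30

σ_h = pD/(2t) = 14.2×455/(2×20.4) = 158.4 MPa.
n = 365/158.4 = 2.305.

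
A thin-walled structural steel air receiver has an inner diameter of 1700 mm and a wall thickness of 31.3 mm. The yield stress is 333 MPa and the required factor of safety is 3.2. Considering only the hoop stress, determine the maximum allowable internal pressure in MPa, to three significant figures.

p_allow = 3.83 MPa

σ_allow = 333/3.2 = 104.1 MPa.
σ_h = pD/(2t) → p_allow = 2σ_allow t/D = 2×104.1×31.3/1700 = 3.832 MPa.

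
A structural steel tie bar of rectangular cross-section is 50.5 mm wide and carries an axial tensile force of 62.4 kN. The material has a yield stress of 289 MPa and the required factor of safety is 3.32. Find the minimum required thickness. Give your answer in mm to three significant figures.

σ_allow = 289/3.32 = 87.05 MPa.
Required area A = F/σ_allow = 62400/87.05 = 716.8 mm².
t = A/w = 716.8/50.5 = 14.19 mm.

t = 14.2 mm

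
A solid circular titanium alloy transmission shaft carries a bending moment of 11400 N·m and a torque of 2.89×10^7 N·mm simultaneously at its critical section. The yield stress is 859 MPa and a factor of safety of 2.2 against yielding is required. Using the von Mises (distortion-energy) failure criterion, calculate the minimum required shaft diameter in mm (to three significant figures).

σ_allow = σ_y/n = 859/2.2 = 390.5 MPa.
For a solid shaft σ_b = 32M/(πd³) and τ = 16T/(πd³), so the von Mises stress is σ' = (16/πd³)·√(4M²+3T²).
√(4M²+3T²) = √(4×(1.140×10^7)² + 3×(2.890×10^7)²) = 5.500×10^7 N·mm.
d³ = 16×5.500×10^7/(π×390.5) = 717500 mm³.
d = 89.52 mm.

d = 89.5 mm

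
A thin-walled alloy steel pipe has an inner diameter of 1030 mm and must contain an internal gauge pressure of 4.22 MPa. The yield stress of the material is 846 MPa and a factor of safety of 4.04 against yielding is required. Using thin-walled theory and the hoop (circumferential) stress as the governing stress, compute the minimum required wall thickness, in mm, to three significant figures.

σ_allow = 846/4.04 = 209.4 MPa.
Hoop stress σ_h = pD/(2t), so t = pD/(2σ_allow) = 4.22×1030/(2×209.4) = 10.38 mm.

t = 10.4 mm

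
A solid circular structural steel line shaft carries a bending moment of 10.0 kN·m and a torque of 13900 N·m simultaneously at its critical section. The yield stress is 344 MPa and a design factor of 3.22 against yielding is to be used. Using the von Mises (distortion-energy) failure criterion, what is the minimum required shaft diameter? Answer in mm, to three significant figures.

d = 114 mm

σ_allow = σ_y/n = 344/3.22 = 106.8 MPa.
For a solid shaft σ_b = 32M/(πd³) and τ = 16T/(πd³), so the von Mises stress is σ' = (16/πd³)·√(4M²+3T²).
√(4M²+3T²) = √(4×(1.000×10^7)² + 3×(1.390×10^7)²) = 3.130×10^7 N·mm.
d³ = 16×3.130×10^7/(π×106.8) = 1.492×10^6 mm³.
d = 114.3 mm.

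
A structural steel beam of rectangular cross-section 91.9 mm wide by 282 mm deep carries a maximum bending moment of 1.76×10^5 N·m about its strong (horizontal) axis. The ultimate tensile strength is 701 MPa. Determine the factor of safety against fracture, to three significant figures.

Section modulus S = bh²/6 = 91.9×282²/6 = 1.218×10^6 mm³.
σ = M/S = 1.7600×10^8/1.218×10^6 = 144.5 MPa.
n = 701/144.5 = 4.851.

n = 4.85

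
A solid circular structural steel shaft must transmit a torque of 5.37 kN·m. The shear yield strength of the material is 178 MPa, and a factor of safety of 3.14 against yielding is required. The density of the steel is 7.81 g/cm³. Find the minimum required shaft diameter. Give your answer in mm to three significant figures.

Allowable shear stress τ_allow = 178/3.14 = 56.69 MPa.
For a solid shaft τ = 16T/(πd³), so d³ = 16T/(π τ_allow) = 16×5370000/(π×56.69) = 482500 mm³.
d = (482500)^(1/3) = 78.43 mm.

d = 78.4 mm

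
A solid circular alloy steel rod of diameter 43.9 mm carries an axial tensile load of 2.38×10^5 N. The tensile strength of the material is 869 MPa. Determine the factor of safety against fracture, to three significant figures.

A = πd²/4 = 1514 mm².
σ = F/A = 238000/1514 = 157.2 MPa.
n = 869/157.2 = 5.527.

n = 5.53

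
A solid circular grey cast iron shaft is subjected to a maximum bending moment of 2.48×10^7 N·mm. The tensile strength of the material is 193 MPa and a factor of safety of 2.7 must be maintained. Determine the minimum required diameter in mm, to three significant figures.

d = 152 mm

σ_allow = 193/2.7 = 71.48 MPa.
For a solid circular section σ = 32M/(πd³), so d³ = 32M/(π σ_allow) = 32×2.4800×10^7/(π×71.48) = 3.534×10^6 mm³.
d = 152.3 mm.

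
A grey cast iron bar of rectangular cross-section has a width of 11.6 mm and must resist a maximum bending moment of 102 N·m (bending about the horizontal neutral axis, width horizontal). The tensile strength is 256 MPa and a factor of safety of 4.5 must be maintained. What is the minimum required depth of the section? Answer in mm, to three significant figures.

h = 30.5 mm

σ_allow = 256/4.5 = 56.89 MPa.
For a rectangular section σ = 6M/(bh²), so h² = 6M/(b σ_allow) = 6×102000/(11.6×56.89) = 927.4 mm².
h = 30.45 mm.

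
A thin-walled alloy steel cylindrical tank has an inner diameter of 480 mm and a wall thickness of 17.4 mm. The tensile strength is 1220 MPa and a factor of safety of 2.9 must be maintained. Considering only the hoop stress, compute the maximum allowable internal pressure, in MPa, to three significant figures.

σ_allow = 1220/2.9 = 420.7 MPa.
σ_h = pD/(2t) → p_allow = 2σ_allow t/D = 2×420.7×17.4/480 = 30.50 MPa.

p_allow = 30.5 MPa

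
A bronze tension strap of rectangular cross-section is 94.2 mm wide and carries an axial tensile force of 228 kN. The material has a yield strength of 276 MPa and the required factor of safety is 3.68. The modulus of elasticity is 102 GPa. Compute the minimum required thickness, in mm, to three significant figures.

t = 32.3 mm

σ_allow = 276/3.68 = 75.00 MPa.
Required area A = F/σ_allow = 228000/75.00 = 3040 mm².
t = A/w = 3040/94.2 = 32.27 mm.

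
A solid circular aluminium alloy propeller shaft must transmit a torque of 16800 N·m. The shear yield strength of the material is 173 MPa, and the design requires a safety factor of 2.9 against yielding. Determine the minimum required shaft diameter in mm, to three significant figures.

d = 113 mm

Allowable shear stress τ_allow = 173/2.9 = 59.66 MPa.
For a solid shaft τ = 16T/(πd³), so d³ = 16T/(π τ_allow) = 16×1.6800×10^7/(π×59.66) = 1.434×10^6 mm³.
d = (1.434×10^6)^(1/3) = 112.8 mm.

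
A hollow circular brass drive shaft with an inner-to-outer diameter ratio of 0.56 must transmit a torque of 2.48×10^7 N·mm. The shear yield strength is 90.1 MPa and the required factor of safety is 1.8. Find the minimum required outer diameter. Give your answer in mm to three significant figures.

d_o = 141 mm

τ_allow = 90.1/1.8 = 50.06 MPa.
For a hollow shaft τ = 16T/[πd_o³(1−k⁴)] with k = 0.56, so 1−k⁴ = 0.9017.
d_o³ = 16T/[π τ_allow (1−k⁴)] = 16×2.4800×10^7/(π×50.06×0.9017) = 2.799×10^6 mm³.
d_o = 140.9 mm.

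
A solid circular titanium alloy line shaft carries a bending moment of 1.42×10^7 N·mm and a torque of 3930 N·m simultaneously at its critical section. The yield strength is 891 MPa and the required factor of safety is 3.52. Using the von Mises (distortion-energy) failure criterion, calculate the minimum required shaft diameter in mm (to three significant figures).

d = 83.8 mm

σ_allow = σ_y/n = 891/3.52 = 253.1 MPa.
For a solid shaft σ_b = 32M/(πd³) and τ = 16T/(πd³), so the von Mises stress is σ' = (16/πd³)·√(4M²+3T²).
√(4M²+3T²) = √(4×(1.420×10^7)² + 3×(3.930×10^6)²) = 2.920×10^7 N·mm.
d³ = 16×2.920×10^7/(π×253.1) = 587600 mm³.
d = 83.76 mm.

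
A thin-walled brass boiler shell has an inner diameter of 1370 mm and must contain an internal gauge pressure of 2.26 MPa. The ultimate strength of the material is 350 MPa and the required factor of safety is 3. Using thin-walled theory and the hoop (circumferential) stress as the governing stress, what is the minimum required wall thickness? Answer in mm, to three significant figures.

t = 13.3 mm

σ_allow = 350/3 = 116.7 MPa.
Hoop stress σ_h = pD/(2t), so t = pD/(2σ_allow) = 2.26×1370/(2×116.7) = 13.27 mm.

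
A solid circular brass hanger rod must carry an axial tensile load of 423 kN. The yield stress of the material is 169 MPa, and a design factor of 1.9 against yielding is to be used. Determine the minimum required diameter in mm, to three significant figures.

Allowable stress σ_allow = 169/1.9 = 88.95 MPa.
Required area A = F/σ_allow = 423000/88.95 = 4756 mm².
A = πd²/4 → d = √(4A/π) = 77.81 mm.

d = 77.8 mm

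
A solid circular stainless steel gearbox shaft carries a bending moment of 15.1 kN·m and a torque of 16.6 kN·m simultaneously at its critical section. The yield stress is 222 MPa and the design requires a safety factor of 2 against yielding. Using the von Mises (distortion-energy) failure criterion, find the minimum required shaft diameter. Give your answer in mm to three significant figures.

d = 124 mm

σ_allow = σ_y/n = 222/2 = 111.0 MPa.
For a solid shaft σ_b = 32M/(πd³) and τ = 16T/(πd³), so the von Mises stress is σ' = (16/πd³)·√(4M²+3T²).
√(4M²+3T²) = √(4×(1.510×10^7)² + 3×(1.660×10^7)²) = 4.170×10^7 N·mm.
d³ = 16×4.170×10^7/(π×111.0) = 1.913×10^6 mm³.
d = 124.1 mm.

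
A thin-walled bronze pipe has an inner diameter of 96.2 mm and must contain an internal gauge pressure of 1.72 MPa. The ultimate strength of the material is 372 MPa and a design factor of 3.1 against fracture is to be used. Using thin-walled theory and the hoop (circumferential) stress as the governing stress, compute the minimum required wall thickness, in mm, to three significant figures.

t = 0.689 mm

σ_allow = 372/3.1 = 120.0 MPa.
Hoop stress σ_h = pD/(2t), so t = pD/(2σ_allow) = 1.72×96.2/(2×120.0) = 0.6894 mm.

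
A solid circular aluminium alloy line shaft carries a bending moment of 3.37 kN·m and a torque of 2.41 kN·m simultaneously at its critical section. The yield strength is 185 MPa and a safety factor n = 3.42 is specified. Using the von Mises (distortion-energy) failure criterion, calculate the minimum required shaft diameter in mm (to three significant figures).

d = 90.7 mm

σ_allow = σ_y/n = 185/3.42 = 54.09 MPa.
For a solid shaft σ_b = 32M/(πd³) and τ = 16T/(πd³), so the von Mises stress is σ' = (16/πd³)·√(4M²+3T²).
√(4M²+3T²) = √(4×(3.370×10^6)² + 3×(2.410×10^6)²) = 7.928×10^6 N·mm.
d³ = 16×7.928×10^6/(π×54.09) = 746400 mm³.
d = 90.71 mm.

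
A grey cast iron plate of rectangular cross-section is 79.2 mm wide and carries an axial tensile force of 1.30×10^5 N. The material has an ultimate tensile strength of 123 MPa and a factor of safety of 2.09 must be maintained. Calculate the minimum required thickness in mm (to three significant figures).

σ_allow = 123/2.09 = 58.85 MPa.
Required area A = F/σ_allow = 130000/58.85 = 2209 mm².
t = A/w = 2209/79.2 = 27.89 mm.

t = 27.9 mm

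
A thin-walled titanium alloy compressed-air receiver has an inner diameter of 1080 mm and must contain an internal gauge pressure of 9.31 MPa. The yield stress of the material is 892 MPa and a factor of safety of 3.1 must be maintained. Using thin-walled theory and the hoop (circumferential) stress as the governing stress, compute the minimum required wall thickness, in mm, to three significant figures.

t = 17.5 mm

σ_allow = 892/3.1 = 287.7 MPa.
Hoop stress σ_h = pD/(2t), so t = pD/(2σ_allow) = 9.31×1080/(2×287.7) = 17.47 mm.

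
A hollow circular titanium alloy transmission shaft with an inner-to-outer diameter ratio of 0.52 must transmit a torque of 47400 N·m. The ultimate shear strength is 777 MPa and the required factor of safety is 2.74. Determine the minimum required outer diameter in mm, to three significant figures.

τ_allow = 777/2.74 = 283.6 MPa.
For a hollow shaft τ = 16T/[πd_o³(1−k⁴)] with k = 0.52, so 1−k⁴ = 0.9269.
d_o³ = 16T/[π τ_allow (1−k⁴)] = 16×4.7400×10^7/(π×283.6×0.9269) = 918400 mm³.
d_o = 97.20 mm.

d_o = 97.2 mm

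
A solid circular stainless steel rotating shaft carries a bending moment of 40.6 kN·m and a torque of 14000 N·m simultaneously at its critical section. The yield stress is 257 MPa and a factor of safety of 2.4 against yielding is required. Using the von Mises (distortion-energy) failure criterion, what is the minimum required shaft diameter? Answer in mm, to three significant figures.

σ_allow = σ_y/n = 257/2.4 = 107.1 MPa.
For a solid shaft σ_b = 32M/(πd³) and τ = 16T/(πd³), so the von Mises stress is σ' = (16/πd³)·√(4M²+3T²).
√(4M²+3T²) = √(4×(4.060×10^7)² + 3×(1.400×10^7)²) = 8.474×10^7 N·mm.
d³ = 16×8.474×10^7/(π×107.1) = 4.030×10^6 mm³.
d = 159.1 mm.

d = 159 mm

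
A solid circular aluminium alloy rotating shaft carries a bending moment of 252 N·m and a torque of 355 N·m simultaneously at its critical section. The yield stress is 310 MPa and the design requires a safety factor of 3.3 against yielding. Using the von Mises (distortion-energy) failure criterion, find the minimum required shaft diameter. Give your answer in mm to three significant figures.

σ_allow = σ_y/n = 310/3.3 = 93.94 MPa.
For a solid shaft σ_b = 32M/(πd³) and τ = 16T/(πd³), so the von Mises stress is σ' = (16/πd³)·√(4M²+3T²).
√(4M²+3T²) = √(4×(252000)² + 3×(355000)²) = 795000 N·mm.
d³ = 16×795000/(π×93.94) = 43100 mm³.
d = 35.06 mm.

d = 35.1 mm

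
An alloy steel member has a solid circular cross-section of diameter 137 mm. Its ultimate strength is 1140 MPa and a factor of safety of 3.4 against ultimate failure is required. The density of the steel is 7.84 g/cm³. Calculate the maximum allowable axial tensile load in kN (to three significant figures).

σ_allow = 1140/3.4 = 335.3 MPa.
A = πd²/4 = π×137²/4 = 14740 mm².
F_allow = σ_allow × A = 335.3×14740 = 4.943×10^6 N.

F_allow = 4940 kN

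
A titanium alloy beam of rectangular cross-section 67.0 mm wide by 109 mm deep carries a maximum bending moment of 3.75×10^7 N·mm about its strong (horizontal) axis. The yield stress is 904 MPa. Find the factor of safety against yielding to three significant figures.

n = 3.20

Section modulus S = bh²/6 = 67.0×109²/6 = 132700 mm³.
σ = M/S = 3.7500×10^7/132700 = 282.7 MPa.
n = 904/282.7 = 3.198.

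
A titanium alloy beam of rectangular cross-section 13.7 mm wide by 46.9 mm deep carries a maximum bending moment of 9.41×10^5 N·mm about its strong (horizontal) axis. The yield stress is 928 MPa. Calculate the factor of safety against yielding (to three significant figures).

n = 4.95

Section modulus S = bh²/6 = 13.7×46.9²/6 = 5022 mm³.
σ = M/S = 941000/5022 = 187.4 MPa.
n = 928/187.4 = 4.953.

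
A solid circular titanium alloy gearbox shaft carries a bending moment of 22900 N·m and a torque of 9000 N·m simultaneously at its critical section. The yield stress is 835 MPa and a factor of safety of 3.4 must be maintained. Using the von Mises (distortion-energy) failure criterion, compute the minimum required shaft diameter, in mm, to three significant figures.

d = 100 mm

σ_allow = σ_y/n = 835/3.4 = 245.6 MPa.
For a solid shaft σ_b = 32M/(πd³) and τ = 16T/(πd³), so the von Mises stress is σ' = (16/πd³)·√(4M²+3T²).
√(4M²+3T²) = √(4×(2.290×10^7)² + 3×(9.000×10^6)²) = 4.838×10^7 N·mm.
d³ = 16×4.838×10^7/(π×245.6) = 1.003×10^6 mm³.
d = 100.1 mm.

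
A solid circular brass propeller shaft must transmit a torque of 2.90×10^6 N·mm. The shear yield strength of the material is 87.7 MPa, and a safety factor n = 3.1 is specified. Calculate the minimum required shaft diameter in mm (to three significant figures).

Allowable shear stress τ_allow = 87.7/3.1 = 28.29 MPa.
For a solid shaft τ = 16T/(πd³), so d³ = 16T/(π τ_allow) = 16×2900000/(π×28.29) = 522100 mm³.
d = (522100)^(1/3) = 80.52 mm.

d = 80.5 mm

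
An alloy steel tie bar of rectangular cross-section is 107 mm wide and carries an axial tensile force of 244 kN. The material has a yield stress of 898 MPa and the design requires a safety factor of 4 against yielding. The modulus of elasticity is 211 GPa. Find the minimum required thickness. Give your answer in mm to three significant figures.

t = 10.2 mm

σ_allow = 898/4 = 224.5 MPa.
Required area A = F/σ_allow = 244000/224.5 = 1087 mm².
t = A/w = 1087/107 = 10.16 mm.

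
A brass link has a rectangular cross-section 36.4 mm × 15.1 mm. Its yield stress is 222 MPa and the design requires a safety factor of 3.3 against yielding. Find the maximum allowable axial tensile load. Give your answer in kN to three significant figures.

σ_allow = 222/3.3 = 67.27 MPa.
A = 36.4×15.1 = 549.6 mm².
F_allow = σ_allow × A = 67.27×549.6 = 36980 N.

F_allow = 37.0 kN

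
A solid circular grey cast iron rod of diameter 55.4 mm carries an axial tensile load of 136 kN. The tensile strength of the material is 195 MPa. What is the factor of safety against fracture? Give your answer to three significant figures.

n = 3.46

A = πd²/4 = 2411 mm².
σ = F/A = 136000/2411 = 56.42 MPa.
n = 195/56.42 = 3.456.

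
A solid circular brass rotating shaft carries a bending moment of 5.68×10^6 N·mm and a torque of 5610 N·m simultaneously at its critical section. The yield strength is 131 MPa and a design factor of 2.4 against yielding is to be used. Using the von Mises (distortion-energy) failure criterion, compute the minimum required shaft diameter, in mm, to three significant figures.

σ_allow = σ_y/n = 131/2.4 = 54.58 MPa.
For a solid shaft σ_b = 32M/(πd³) and τ = 16T/(πd³), so the von Mises stress is σ' = (16/πd³)·√(4M²+3T²).
√(4M²+3T²) = √(4×(5.680×10^6)² + 3×(5.610×10^6)²) = 1.495×10^7 N·mm.
d³ = 16×1.495×10^7/(π×54.58) = 1.395×10^6 mm³.
d = 111.7 mm.

d = 112 mm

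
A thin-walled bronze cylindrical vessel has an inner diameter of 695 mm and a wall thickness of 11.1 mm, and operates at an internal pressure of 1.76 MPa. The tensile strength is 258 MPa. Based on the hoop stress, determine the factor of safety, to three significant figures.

σ_h = pD/(2t) = 1.76×695/(2×11.1) = 55.10 MPa.
n = 258/55.10 = 4.682.

n = 4.68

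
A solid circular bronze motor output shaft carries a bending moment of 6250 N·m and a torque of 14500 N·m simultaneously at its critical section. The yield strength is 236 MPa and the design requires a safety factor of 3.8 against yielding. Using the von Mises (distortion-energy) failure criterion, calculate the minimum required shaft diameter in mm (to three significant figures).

σ_allow = σ_y/n = 236/3.8 = 62.11 MPa.
For a solid shaft σ_b = 32M/(πd³) and τ = 16T/(πd³), so the von Mises stress is σ' = (16/πd³)·√(4M²+3T²).
√(4M²+3T²) = √(4×(6.250×10^6)² + 3×(1.450×10^7)²) = 2.805×10^7 N·mm.
d³ = 16×2.805×10^7/(π×62.11) = 2.301×10^6 mm³.
d = 132.0 mm.

d = 132 mm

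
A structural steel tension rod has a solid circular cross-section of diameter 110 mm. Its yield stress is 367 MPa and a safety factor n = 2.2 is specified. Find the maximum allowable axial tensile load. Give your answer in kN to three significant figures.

σ_allow = 367/2.2 = 166.8 MPa.
A = πd²/4 = π×110²/4 = 9503 mm².
F_allow = σ_allow × A = 166.8×9503 = 1.585×10^6 N.

F_allow = 1590 kN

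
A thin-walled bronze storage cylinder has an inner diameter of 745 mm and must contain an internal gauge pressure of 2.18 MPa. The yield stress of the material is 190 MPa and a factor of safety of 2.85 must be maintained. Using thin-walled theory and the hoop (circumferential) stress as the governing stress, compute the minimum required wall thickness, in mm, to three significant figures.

σ_allow = 190/2.85 = 66.67 MPa.
Hoop stress σ_h = pD/(2t), so t = pD/(2σ_allow) = 2.18×745/(2×66.67) = 12.18 mm.

t = 12.2 mm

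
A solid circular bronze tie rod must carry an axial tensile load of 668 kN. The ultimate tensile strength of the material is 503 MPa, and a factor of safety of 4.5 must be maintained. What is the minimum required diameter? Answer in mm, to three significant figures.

Allowable stress σ_allow = 503/4.5 = 111.8 MPa.
Required area A = F/σ_allow = 668000/111.8 = 5976 mm².
A = πd²/4 → d = √(4A/π) = 87.23 mm.

d = 87.2 mm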